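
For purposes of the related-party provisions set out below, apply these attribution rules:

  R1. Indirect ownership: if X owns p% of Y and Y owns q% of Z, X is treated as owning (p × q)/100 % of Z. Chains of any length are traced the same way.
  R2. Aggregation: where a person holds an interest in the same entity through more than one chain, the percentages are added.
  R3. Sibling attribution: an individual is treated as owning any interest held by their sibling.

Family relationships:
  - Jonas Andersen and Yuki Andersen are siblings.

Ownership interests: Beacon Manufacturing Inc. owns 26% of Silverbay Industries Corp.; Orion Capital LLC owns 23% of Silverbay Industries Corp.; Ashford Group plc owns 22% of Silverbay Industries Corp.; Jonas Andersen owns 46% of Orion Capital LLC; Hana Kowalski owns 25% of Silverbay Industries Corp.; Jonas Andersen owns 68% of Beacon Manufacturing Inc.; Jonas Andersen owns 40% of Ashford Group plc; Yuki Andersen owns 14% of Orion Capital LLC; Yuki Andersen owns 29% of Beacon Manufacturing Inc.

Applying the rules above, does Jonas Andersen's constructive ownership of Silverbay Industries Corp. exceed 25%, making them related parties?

By sibling attribution (R3), Jonas Andersen is treated as also owning Yuki Andersen's interest in Orion Capital LLC, giving 46% + 14% = 60%.
By sibling attribution (R3), Jonas Andersen is treated as also owning Yuki Andersen's interest in Beacon Manufacturing Inc, giving 68% + 29% = 97%.
Chain via Ashford Group plc (R1): 40% × 22% = 8.8% of Silverbay Industries Corp.
Chain via Orion Capital LLC (R1): 60% × 23% = 13.8% of Silverbay Industries Corp.
Chain via Beacon Manufacturing Inc. (R1): 97% × 26% = 25.22% of Silverbay Industries Corp.
Aggregating (R2): 8.8% + 13.8% + 25.22% = 47.82%.
47.82% exceeds the 25% threshold, so Jonas is a related party to Silverbay Industries Corp.

Yes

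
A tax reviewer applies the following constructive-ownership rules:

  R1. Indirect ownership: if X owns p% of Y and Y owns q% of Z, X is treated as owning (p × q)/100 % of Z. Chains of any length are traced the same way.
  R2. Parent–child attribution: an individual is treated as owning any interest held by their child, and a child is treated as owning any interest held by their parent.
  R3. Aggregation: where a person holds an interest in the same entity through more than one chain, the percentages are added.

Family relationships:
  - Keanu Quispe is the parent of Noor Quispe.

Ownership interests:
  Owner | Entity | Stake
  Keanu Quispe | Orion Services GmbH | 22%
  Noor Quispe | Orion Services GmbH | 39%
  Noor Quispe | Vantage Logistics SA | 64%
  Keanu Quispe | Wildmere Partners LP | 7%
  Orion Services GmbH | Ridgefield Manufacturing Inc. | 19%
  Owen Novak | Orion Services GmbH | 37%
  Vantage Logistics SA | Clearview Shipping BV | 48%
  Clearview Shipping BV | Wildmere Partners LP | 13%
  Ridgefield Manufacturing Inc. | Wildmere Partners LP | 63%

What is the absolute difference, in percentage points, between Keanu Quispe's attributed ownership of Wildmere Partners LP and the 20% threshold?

1.7047

By parent–child attribution (R2), Keanu Quispe is treated as also owning Noor Quispe's interest in Orion Services GmbH, giving 22% + 39% = 61%.
By parent–child attribution (R2), Keanu Quispe is treated as owning Noor Quispe's 64% interest in Vantage Logistics SA.
Chain via Orion Services GmbH → Ridgefield Manufacturing Inc. (R1): 61% × 19% × 63% = 7.3017% of Wildmere Partners LP.
Direct interest in Wildmere Partners LP: 7%.
Chain via Vantage Logistics SA → Clearview Shipping BV (R1): 64% × 48% × 13% = 3.9936% of Wildmere Partners LP.
Aggregating (R3): 7.3017% + 7% + 3.9936% = 18.2953%.
18.2953% falls short of the 20% threshold by 1.7047 percentage points.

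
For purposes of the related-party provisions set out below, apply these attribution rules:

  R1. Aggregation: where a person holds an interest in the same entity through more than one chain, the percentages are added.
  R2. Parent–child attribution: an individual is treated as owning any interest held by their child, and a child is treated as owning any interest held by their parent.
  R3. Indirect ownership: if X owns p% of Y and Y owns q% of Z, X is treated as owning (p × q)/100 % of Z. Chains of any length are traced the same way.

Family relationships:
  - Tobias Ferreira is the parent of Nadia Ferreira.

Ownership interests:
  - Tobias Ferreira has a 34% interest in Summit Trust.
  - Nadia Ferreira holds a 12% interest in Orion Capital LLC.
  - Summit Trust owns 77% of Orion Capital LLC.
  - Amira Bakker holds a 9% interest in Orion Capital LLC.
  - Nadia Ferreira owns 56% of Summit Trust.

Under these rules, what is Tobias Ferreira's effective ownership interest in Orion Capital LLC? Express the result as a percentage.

81.3%

By parent–child attribution (R2), Tobias Ferreira is treated as also owning Nadia Ferreira's interest in Summit Trust, giving 34% + 56% = 90%.
By parent–child attribution (R2), Tobias Ferreira is treated as owning Nadia Ferreira's 12% interest in Orion Capital LLC.
Chain via Summit Trust (R3): 90% × 77% = 69.3% of Orion Capital LLC.
Direct interest in Orion Capital LLC: 12%.
Aggregating (R1): 69.3% + 12% = 81.3%.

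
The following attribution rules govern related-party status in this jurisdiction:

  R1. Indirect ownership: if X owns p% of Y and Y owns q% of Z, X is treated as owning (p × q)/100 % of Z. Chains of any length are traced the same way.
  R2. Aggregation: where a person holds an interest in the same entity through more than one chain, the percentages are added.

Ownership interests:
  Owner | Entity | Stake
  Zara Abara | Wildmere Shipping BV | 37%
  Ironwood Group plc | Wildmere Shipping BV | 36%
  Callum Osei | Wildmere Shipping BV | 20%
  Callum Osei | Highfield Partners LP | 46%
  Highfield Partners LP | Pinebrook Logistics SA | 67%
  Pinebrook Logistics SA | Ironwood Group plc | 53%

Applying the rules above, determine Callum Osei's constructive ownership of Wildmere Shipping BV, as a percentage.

25.880456%

Chain via Highfield Partners LP → Pinebrook Logistics SA → Ironwood Group plc (R1): 46% × 67% × 53% × 36% = 5.880456% of Wildmere Shipping BV.
Direct interest in Wildmere Shipping BV: 20%.
Aggregating (R2): 5.880456% + 20% = 25.880456%.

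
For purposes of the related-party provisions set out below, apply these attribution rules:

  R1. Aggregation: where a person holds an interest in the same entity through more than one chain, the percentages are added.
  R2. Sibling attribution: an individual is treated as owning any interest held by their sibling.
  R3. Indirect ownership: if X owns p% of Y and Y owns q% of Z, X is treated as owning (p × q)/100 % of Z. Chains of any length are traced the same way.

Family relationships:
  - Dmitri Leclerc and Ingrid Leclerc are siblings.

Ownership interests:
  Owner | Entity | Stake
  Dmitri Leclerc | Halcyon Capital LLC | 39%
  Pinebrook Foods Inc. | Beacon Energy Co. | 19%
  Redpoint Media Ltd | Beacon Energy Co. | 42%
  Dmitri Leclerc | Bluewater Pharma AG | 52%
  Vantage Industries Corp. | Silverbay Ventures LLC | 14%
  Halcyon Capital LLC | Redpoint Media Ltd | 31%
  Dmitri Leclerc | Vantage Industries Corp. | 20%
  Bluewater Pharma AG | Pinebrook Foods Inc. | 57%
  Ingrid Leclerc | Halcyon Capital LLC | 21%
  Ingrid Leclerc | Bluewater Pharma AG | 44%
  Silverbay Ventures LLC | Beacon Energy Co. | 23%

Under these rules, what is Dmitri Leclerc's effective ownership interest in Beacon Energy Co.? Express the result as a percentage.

18.8528%

By sibling attribution (R2), Dmitri Leclerc is treated as also owning Ingrid Leclerc's interest in Bluewater Pharma AG, giving 52% + 44% = 96%.
By sibling attribution (R2), Dmitri Leclerc is treated as also owning Ingrid Leclerc's interest in Halcyon Capital LLC, giving 39% + 21% = 60%.
Chain via Bluewater Pharma AG → Pinebrook Foods Inc. (R3): 96% × 57% × 19% = 10.3968% of Beacon Energy Co.
Chain via Halcyon Capital LLC → Redpoint Media Ltd (R3): 60% × 31% × 42% = 7.812% of Beacon Energy Co.
Chain via Vantage Industries Corp. → Silverbay Ventures LLC (R3): 20% × 14% × 23% = 0.644% of Beacon Energy Co.
Aggregating (R1): 10.3968% + 7.812% + 0.644% = 18.8528%.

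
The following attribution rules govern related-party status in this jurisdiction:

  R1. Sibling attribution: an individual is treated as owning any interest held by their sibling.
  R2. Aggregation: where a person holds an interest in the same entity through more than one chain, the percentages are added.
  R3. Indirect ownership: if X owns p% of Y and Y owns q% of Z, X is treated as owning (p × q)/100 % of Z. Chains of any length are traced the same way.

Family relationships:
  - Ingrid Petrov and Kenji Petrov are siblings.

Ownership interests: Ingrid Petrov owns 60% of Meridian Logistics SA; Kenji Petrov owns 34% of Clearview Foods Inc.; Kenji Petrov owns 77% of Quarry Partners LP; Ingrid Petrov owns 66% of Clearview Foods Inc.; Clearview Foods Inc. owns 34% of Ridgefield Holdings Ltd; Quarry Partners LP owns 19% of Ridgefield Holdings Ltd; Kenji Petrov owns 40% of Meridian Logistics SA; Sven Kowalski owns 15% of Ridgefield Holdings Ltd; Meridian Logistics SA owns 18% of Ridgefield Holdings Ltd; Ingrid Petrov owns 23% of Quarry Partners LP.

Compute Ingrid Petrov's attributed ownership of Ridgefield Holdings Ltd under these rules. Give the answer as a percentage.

By sibling attribution (R1), Ingrid Petrov is treated as also owning Kenji Petrov's interest in Meridian Logistics SA, giving 60% + 40% = 100%.
By sibling attribution (R1), Ingrid Petrov is treated as also owning Kenji Petrov's interest in Quarry Partners LP, giving 23% + 77% = 100%.
By sibling attribution (R1), Ingrid Petrov is treated as also owning Kenji Petrov's interest in Clearview Foods Inc, giving 66% + 34% = 100%.
Chain via Meridian Logistics SA (R3): 100% × 18% = 18% of Ridgefield Holdings Ltd.
Chain via Quarry Partners LP (R3): 100% × 19% = 19% of Ridgefield Holdings Ltd.
Chain via Clearview Foods Inc. (R3): 100% × 34% = 34% of Ridgefield Holdings Ltd.
Aggregating (R2): 18% + 19% + 34% = 71%.

71%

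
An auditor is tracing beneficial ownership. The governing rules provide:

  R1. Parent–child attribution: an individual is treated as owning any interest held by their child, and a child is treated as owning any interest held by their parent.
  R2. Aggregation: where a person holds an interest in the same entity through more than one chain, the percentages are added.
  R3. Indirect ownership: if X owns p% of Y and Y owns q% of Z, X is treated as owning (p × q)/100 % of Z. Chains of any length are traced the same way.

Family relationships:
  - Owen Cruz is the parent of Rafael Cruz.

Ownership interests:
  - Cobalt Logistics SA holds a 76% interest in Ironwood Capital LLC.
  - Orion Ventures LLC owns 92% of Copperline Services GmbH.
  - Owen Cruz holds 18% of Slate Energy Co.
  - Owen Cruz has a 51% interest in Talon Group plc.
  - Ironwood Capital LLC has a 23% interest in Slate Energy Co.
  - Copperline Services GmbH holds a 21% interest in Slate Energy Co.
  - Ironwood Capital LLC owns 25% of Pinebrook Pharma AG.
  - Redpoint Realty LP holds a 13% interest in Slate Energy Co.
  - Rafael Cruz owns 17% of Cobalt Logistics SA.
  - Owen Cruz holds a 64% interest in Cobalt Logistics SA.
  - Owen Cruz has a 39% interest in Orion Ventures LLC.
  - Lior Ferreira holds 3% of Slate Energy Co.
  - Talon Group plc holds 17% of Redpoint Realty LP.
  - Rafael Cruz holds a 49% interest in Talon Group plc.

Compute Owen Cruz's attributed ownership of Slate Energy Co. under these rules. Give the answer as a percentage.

By parent–child attribution (R1), Owen Cruz is treated as also owning Rafael Cruz's interest in Cobalt Logistics SA, giving 64% + 17% = 81%.
By parent–child attribution (R1), Owen Cruz is treated as also owning Rafael Cruz's interest in Talon Group plc, giving 51% + 49% = 100%.
Chain via Cobalt Logistics SA → Ironwood Capital LLC (R3): 81% × 76% × 23% = 14.1588% of Slate Energy Co.
Chain via Talon Group plc → Redpoint Realty LP (R3): 100% × 17% × 13% = 2.21% of Slate Energy Co.
Chain via Orion Ventures LLC → Copperline Services GmbH (R3): 39% × 92% × 21% = 7.5348% of Slate Energy Co.
Direct interest in Slate Energy Co: 18%.
Aggregating (R2): 14.1588% + 2.21% + 7.5348% + 18% = 41.9036%.

41.9036%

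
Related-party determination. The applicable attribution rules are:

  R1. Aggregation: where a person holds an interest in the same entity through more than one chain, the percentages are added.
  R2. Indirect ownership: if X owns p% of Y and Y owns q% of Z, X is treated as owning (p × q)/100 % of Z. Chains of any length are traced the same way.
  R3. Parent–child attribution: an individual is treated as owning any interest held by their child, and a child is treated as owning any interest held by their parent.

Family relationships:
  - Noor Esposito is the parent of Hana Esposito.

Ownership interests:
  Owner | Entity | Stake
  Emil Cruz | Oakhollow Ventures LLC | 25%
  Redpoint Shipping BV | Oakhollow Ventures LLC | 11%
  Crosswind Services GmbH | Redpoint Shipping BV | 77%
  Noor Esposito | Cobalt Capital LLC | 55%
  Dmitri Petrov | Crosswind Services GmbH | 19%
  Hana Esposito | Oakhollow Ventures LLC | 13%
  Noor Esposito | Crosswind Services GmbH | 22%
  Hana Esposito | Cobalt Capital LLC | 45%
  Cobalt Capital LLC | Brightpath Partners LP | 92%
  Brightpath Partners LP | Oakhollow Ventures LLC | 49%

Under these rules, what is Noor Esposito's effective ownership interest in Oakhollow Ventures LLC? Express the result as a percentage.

59.9434%

By parent–child attribution (R3), Noor Esposito is treated as also owning Hana Esposito's interest in Cobalt Capital LLC, giving 55% + 45% = 100%.
By parent–child attribution (R3), Noor Esposito is treated as owning Hana Esposito's 13% interest in Oakhollow Ventures LLC.
Chain via Cobalt Capital LLC → Brightpath Partners LP (R2): 100% × 92% × 49% = 45.08% of Oakhollow Ventures LLC.
Chain via Crosswind Services GmbH → Redpoint Shipping BV (R2): 22% × 77% × 11% = 1.8634% of Oakhollow Ventures LLC.
Direct interest in Oakhollow Ventures LLC: 13%.
Aggregating (R1): 45.08% + 1.8634% + 13% = 59.9434%.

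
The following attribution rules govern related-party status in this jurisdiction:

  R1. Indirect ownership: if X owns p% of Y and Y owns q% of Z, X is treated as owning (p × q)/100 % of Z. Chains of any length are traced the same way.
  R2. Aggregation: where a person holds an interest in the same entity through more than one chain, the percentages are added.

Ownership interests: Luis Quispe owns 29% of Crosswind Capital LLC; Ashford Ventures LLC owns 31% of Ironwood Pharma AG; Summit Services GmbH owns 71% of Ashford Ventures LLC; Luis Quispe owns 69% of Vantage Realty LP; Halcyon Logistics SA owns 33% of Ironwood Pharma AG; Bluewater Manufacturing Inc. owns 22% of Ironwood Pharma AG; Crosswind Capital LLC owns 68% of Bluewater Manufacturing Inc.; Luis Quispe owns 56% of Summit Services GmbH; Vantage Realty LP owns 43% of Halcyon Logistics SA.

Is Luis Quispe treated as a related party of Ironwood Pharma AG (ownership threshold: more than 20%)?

Yes

Chain via Summit Services GmbH → Ashford Ventures LLC (R1): 56% × 71% × 31% = 12.3256% of Ironwood Pharma AG.
Chain via Crosswind Capital LLC → Bluewater Manufacturing Inc. (R1): 29% × 68% × 22% = 4.3384% of Ironwood Pharma AG.
Chain via Vantage Realty LP → Halcyon Logistics SA (R1): 69% × 43% × 33% = 9.7911% of Ironwood Pharma AG.
Aggregating (R2): 12.3256% + 4.3384% + 9.7911% = 26.4551%.
26.4551% exceeds the 20% threshold, so Luis is a related party to Ironwood Pharma AG.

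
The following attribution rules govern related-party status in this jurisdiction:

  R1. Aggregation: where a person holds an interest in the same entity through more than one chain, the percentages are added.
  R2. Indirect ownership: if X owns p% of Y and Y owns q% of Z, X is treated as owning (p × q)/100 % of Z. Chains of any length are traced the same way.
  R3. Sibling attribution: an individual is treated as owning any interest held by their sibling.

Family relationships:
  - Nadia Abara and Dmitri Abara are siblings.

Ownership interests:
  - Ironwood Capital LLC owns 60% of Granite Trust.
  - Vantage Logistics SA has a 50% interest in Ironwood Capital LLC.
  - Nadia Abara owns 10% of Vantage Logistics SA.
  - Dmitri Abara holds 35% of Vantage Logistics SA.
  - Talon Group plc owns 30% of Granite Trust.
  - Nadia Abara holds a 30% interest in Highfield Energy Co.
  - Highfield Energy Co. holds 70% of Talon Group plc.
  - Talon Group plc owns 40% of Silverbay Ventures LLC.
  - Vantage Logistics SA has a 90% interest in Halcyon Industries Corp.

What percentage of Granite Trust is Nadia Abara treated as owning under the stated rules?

By sibling attribution (R3), Nadia Abara is treated as also owning Dmitri Abara's interest in Vantage Logistics SA, giving 10% + 35% = 45%.
Chain via Vantage Logistics SA → Ironwood Capital LLC (R2): 45% × 50% × 60% = 13.5% of Granite Trust.
Chain via Highfield Energy Co. → Talon Group plc (R2): 30% × 70% × 30% = 6.3% of Granite Trust.
Aggregating (R1): 13.5% + 6.3% = 19.8%.

19.8%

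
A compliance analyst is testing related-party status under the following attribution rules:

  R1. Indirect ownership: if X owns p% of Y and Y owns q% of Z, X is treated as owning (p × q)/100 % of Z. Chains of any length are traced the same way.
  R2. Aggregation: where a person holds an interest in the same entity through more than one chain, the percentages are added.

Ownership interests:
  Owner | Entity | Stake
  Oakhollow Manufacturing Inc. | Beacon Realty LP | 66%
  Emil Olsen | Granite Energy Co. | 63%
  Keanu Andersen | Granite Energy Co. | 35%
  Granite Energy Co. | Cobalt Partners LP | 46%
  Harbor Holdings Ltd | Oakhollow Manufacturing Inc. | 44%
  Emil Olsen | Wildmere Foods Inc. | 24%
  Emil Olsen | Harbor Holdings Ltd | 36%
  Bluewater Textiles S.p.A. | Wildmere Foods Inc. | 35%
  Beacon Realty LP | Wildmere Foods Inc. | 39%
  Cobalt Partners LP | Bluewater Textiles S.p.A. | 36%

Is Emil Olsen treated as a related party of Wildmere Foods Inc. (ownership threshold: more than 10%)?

Chain via Granite Energy Co. → Cobalt Partners LP → Bluewater Textiles S.p.A. (R1): 63% × 46% × 36% × 35% = 3.65148% of Wildmere Foods Inc.
Chain via Harbor Holdings Ltd → Oakhollow Manufacturing Inc. → Beacon Realty LP (R1): 36% × 44% × 66% × 39% = 4.077216% of Wildmere Foods Inc.
Direct interest in Wildmere Foods Inc: 24%.
Aggregating (R2): 3.65148% + 4.077216% + 24% = 31.728696%.
31.728696% exceeds the 10% threshold, so Emil is a related party to Wildmere Foods Inc.

Yes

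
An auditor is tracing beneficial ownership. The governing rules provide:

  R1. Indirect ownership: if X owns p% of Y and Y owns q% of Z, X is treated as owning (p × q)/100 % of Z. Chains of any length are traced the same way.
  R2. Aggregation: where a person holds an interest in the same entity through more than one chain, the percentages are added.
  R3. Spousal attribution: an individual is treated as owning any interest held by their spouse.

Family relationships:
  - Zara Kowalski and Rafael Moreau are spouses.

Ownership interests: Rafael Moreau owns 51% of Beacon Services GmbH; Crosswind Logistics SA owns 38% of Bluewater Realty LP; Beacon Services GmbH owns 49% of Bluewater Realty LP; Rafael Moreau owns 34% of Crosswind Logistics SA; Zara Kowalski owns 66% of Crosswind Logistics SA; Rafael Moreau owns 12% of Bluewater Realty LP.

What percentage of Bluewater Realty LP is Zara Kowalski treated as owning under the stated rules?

74.99%

By spousal attribution (R3), Zara Kowalski is treated as also owning Rafael Moreau's interest in Crosswind Logistics SA, giving 66% + 34% = 100%.
By spousal attribution (R3), Zara Kowalski is treated as owning Rafael Moreau's 51% interest in Beacon Services GmbH.
By spousal attribution (R3), Zara Kowalski is treated as owning Rafael Moreau's 12% interest in Bluewater Realty LP.
Chain via Crosswind Logistics SA (R1): 100% × 38% = 38% of Bluewater Realty LP.
Chain via Beacon Services GmbH (R1): 51% × 49% = 24.99% of Bluewater Realty LP.
Direct interest in Bluewater Realty LP: 12%.
Aggregating (R2): 38% + 24.99% + 12% = 74.99%.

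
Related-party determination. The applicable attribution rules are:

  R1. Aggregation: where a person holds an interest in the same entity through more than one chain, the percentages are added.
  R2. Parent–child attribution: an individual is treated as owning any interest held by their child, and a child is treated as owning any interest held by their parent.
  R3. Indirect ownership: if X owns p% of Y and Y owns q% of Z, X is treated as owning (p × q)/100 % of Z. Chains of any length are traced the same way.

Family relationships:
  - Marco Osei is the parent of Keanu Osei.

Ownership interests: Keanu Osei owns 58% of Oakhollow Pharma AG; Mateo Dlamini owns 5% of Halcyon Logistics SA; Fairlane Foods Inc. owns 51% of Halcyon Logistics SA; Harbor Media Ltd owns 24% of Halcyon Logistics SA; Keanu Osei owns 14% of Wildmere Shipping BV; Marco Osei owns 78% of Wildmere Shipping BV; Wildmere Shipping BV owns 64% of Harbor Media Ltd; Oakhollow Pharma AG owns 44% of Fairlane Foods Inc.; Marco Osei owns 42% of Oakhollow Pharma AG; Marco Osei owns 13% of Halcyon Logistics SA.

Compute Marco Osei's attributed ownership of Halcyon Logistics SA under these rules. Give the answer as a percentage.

49.5712%

By parent–child attribution (R2), Marco Osei is treated as also owning Keanu Osei's interest in Oakhollow Pharma AG, giving 42% + 58% = 100%.
By parent–child attribution (R2), Marco Osei is treated as also owning Keanu Osei's interest in Wildmere Shipping BV, giving 78% + 14% = 92%.
Chain via Oakhollow Pharma AG → Fairlane Foods Inc. (R3): 100% × 44% × 51% = 22.44% of Halcyon Logistics SA.
Chain via Wildmere Shipping BV → Harbor Media Ltd (R3): 92% × 64% × 24% = 14.1312% of Halcyon Logistics SA.
Direct interest in Halcyon Logistics SA: 13%.
Aggregating (R1): 22.44% + 14.1312% + 13% = 49.5712%.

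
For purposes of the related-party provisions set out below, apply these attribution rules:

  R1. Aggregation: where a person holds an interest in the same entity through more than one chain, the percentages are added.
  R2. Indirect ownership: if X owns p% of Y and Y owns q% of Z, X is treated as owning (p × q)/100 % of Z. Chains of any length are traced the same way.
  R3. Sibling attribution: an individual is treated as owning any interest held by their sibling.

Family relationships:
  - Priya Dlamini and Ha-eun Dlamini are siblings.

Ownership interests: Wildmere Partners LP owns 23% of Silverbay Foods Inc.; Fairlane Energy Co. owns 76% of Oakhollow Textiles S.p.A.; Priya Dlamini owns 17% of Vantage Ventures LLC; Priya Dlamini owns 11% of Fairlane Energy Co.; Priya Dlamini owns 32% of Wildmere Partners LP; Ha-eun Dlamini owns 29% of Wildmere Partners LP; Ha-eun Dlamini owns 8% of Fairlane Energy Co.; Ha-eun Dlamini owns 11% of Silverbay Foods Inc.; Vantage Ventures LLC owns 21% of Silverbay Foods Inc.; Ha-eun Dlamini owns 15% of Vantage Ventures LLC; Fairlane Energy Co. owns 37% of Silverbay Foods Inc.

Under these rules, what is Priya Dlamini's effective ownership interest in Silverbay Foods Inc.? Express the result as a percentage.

38.78%

By sibling attribution (R3), Priya Dlamini is treated as also owning Ha-eun Dlamini's interest in Wildmere Partners LP, giving 32% + 29% = 61%.
By sibling attribution (R3), Priya Dlamini is treated as also owning Ha-eun Dlamini's interest in Vantage Ventures LLC, giving 17% + 15% = 32%.
By sibling attribution (R3), Priya Dlamini is treated as also owning Ha-eun Dlamini's interest in Fairlane Energy Co, giving 11% + 8% = 19%.
By sibling attribution (R3), Priya Dlamini is treated as owning Ha-eun Dlamini's 11% interest in Silverbay Foods Inc.
Chain via Wildmere Partners LP (R2): 61% × 23% = 14.03% of Silverbay Foods Inc.
Chain via Vantage Ventures LLC (R2): 32% × 21% = 6.72% of Silverbay Foods Inc.
Chain via Fairlane Energy Co. (R2): 19% × 37% = 7.03% of Silverbay Foods Inc.
Direct interest in Silverbay Foods Inc: 11%.
Aggregating (R1): 14.03% + 6.72% + 7.03% + 11% = 38.78%.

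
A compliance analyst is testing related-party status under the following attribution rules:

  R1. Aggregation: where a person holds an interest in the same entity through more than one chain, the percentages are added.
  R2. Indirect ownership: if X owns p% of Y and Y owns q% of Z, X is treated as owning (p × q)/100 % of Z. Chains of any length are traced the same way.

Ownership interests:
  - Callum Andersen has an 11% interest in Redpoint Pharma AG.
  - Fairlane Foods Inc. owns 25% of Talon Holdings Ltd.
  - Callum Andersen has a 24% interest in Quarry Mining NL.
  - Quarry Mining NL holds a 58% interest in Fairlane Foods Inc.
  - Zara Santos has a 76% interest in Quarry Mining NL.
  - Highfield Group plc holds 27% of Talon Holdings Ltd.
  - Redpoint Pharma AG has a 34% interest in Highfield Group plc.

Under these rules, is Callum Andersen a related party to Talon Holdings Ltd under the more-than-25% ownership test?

No

Chain via Redpoint Pharma AG → Highfield Group plc (R2): 11% × 34% × 27% = 1.0098% of Talon Holdings Ltd.
Chain via Quarry Mining NL → Fairlane Foods Inc. (R2): 24% × 58% × 25% = 3.48% of Talon Holdings Ltd.
Aggregating (R1): 1.0098% + 3.48% = 4.4898%.
4.4898% does not exceed the 25% threshold, so Callum is not a related party to Talon Holdings Ltd.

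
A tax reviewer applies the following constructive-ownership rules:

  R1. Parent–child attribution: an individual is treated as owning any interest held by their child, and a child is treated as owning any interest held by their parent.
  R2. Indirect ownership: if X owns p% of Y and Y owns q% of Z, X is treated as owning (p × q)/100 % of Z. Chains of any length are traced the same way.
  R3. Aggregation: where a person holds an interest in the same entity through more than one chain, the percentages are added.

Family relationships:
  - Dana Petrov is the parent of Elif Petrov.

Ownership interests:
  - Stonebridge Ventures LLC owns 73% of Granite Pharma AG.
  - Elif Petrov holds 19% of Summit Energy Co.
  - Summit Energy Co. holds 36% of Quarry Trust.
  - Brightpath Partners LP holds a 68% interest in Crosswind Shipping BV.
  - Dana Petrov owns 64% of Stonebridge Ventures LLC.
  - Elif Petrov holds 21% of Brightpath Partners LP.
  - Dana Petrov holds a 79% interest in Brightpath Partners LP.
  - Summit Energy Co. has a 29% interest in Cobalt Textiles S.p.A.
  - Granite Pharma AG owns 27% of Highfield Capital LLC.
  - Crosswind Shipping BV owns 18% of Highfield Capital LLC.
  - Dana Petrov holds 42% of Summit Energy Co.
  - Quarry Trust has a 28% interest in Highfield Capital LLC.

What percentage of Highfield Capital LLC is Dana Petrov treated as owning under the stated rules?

31.0032%

By parent–child attribution (R1), Dana Petrov is treated as also owning Elif Petrov's interest in Brightpath Partners LP, giving 79% + 21% = 100%.
By parent–child attribution (R1), Dana Petrov is treated as also owning Elif Petrov's interest in Summit Energy Co, giving 42% + 19% = 61%.
Chain via Stonebridge Ventures LLC → Granite Pharma AG (R2): 64% × 73% × 27% = 12.6144% of Highfield Capital LLC.
Chain via Brightpath Partners LP → Crosswind Shipping BV (R2): 100% × 68% × 18% = 12.24% of Highfield Capital LLC.
Chain via Summit Energy Co. → Quarry Trust (R2): 61% × 36% × 28% = 6.1488% of Highfield Capital LLC.
Aggregating (R3): 12.6144% + 12.24% + 6.1488% = 31.0032%.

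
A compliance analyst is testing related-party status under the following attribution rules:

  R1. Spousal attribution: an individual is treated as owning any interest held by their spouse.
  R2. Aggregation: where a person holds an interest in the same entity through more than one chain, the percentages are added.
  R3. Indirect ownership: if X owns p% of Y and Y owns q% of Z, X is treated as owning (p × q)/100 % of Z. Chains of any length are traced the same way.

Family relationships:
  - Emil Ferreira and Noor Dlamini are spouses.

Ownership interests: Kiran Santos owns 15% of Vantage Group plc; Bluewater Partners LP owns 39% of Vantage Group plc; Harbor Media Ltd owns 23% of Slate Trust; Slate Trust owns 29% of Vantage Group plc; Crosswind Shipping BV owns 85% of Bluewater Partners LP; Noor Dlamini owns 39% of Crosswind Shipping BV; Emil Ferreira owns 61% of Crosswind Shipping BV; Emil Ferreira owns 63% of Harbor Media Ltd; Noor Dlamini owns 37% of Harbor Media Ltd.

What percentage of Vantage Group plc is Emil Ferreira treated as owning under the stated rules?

By spousal attribution (R1), Emil Ferreira is treated as also owning Noor Dlamini's interest in Crosswind Shipping BV, giving 61% + 39% = 100%.
By spousal attribution (R1), Emil Ferreira is treated as also owning Noor Dlamini's interest in Harbor Media Ltd, giving 63% + 37% = 100%.
Chain via Crosswind Shipping BV → Bluewater Partners LP (R3): 100% × 85% × 39% = 33.15% of Vantage Group plc.
Chain via Harbor Media Ltd → Slate Trust (R3): 100% × 23% × 29% = 6.67% of Vantage Group plc.
Aggregating (R2): 33.15% + 6.67% = 39.82%.

39.82%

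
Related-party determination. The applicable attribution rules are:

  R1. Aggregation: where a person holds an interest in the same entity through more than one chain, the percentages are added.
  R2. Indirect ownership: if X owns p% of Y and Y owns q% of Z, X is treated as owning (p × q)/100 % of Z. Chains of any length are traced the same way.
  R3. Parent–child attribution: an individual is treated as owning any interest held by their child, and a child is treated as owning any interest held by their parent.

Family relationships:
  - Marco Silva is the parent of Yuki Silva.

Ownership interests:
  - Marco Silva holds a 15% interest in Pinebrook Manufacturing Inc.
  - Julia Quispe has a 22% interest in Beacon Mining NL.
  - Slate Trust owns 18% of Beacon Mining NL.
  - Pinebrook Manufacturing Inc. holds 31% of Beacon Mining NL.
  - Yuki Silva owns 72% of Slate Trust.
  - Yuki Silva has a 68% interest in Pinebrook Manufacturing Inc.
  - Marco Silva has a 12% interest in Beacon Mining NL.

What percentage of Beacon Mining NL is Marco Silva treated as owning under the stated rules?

By parent–child attribution (R3), Marco Silva is treated as also owning Yuki Silva's interest in Pinebrook Manufacturing Inc, giving 15% + 68% = 83%.
By parent–child attribution (R3), Marco Silva is treated as owning Yuki Silva's 72% interest in Slate Trust.
Chain via Pinebrook Manufacturing Inc. (R2): 83% × 31% = 25.73% of Beacon Mining NL.
Direct interest in Beacon Mining NL: 12%.
Chain via Slate Trust (R2): 72% × 18% = 12.96% of Beacon Mining NL.
Aggregating (R1): 25.73% + 12% + 12.96% = 50.69%.

50.69%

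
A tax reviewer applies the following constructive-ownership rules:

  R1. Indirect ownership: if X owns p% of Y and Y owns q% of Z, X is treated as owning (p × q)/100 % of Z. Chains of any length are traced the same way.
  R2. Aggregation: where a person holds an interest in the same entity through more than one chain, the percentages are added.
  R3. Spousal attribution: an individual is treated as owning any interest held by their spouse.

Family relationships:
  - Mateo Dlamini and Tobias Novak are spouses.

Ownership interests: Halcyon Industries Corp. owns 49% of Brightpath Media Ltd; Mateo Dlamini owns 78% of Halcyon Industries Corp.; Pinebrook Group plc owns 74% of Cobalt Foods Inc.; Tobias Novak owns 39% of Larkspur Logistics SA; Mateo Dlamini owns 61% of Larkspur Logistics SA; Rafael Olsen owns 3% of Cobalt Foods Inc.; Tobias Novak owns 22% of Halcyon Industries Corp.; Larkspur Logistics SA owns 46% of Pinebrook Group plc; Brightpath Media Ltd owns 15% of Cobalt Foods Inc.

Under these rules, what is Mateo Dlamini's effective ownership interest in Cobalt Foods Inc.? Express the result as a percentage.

41.39%

By spousal attribution (R3), Mateo Dlamini is treated as also owning Tobias Novak's interest in Halcyon Industries Corp, giving 78% + 22% = 100%.
By spousal attribution (R3), Mateo Dlamini is treated as also owning Tobias Novak's interest in Larkspur Logistics SA, giving 61% + 39% = 100%.
Chain via Halcyon Industries Corp. → Brightpath Media Ltd (R1): 100% × 49% × 15% = 7.35% of Cobalt Foods Inc.
Chain via Larkspur Logistics SA → Pinebrook Group plc (R1): 100% × 46% × 74% = 34.04% of Cobalt Foods Inc.
Aggregating (R2): 7.35% + 34.04% = 41.39%.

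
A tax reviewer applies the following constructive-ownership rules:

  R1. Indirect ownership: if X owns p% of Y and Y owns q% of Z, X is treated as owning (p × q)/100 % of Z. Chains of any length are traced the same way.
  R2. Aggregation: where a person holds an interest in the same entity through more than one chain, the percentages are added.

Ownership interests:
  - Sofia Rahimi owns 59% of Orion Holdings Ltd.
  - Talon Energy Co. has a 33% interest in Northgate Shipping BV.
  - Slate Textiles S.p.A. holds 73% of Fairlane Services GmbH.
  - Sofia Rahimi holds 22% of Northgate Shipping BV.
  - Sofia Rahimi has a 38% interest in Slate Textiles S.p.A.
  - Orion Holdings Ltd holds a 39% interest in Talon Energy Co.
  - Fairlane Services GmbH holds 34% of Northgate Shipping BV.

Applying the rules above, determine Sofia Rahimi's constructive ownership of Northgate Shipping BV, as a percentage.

39.0249%

Chain via Orion Holdings Ltd → Talon Energy Co. (R1): 59% × 39% × 33% = 7.5933% of Northgate Shipping BV.
Chain via Slate Textiles S.p.A. → Fairlane Services GmbH (R1): 38% × 73% × 34% = 9.4316% of Northgate Shipping BV.
Direct interest in Northgate Shipping BV: 22%.
Aggregating (R2): 7.5933% + 9.4316% + 22% = 39.0249%.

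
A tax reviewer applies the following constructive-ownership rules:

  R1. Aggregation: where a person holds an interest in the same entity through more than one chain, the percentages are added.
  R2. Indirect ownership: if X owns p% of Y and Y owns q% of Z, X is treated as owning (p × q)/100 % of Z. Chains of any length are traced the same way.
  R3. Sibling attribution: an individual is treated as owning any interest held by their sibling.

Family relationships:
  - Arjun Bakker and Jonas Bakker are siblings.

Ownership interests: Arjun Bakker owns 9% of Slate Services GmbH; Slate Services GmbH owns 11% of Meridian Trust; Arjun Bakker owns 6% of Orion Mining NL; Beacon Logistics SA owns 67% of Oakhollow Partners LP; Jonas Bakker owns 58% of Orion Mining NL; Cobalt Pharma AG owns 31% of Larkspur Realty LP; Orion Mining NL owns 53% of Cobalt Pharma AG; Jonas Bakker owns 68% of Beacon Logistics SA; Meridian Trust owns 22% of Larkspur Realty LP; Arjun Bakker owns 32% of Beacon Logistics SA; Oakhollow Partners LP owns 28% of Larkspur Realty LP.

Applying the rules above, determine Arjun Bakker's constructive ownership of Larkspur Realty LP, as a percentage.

By sibling attribution (R3), Arjun Bakker is treated as also owning Jonas Bakker's interest in Orion Mining NL, giving 6% + 58% = 64%.
By sibling attribution (R3), Arjun Bakker is treated as also owning Jonas Bakker's interest in Beacon Logistics SA, giving 32% + 68% = 100%.
Chain via Slate Services GmbH → Meridian Trust (R2): 9% × 11% × 22% = 0.2178% of Larkspur Realty LP.
Chain via Orion Mining NL → Cobalt Pharma AG (R2): 64% × 53% × 31% = 10.5152% of Larkspur Realty LP.
Chain via Beacon Logistics SA → Oakhollow Partners LP (R2): 100% × 67% × 28% = 18.76% of Larkspur Realty LP.
Aggregating (R1): 0.2178% + 10.5152% + 18.76% = 29.493%.

29.493%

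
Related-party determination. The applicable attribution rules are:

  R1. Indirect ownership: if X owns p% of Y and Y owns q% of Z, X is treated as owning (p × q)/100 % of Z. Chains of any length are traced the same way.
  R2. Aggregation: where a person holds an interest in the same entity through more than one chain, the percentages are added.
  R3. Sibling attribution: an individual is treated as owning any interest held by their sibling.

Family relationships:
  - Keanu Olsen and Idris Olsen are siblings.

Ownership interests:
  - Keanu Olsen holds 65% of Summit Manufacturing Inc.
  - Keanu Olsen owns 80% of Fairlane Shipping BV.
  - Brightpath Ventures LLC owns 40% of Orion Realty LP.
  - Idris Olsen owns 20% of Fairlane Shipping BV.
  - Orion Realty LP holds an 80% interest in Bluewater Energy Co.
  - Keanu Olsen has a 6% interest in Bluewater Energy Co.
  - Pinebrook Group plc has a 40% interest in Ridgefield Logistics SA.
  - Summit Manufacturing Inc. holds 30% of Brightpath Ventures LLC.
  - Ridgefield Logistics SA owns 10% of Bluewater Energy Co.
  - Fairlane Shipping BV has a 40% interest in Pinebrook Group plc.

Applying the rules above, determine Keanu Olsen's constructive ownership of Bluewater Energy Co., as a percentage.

By sibling attribution (R3), Keanu Olsen is treated as also owning Idris Olsen's interest in Fairlane Shipping BV, giving 80% + 20% = 100%.
Chain via Summit Manufacturing Inc. → Brightpath Ventures LLC → Orion Realty LP (R1): 65% × 30% × 40% × 80% = 6.24% of Bluewater Energy Co.
Chain via Fairlane Shipping BV → Pinebrook Group plc → Ridgefield Logistics SA (R1): 100% × 40% × 40% × 10% = 1.6% of Bluewater Energy Co.
Direct interest in Bluewater Energy Co: 6%.
Aggregating (R2): 6.24% + 1.6% + 6% = 13.84%.

13.84%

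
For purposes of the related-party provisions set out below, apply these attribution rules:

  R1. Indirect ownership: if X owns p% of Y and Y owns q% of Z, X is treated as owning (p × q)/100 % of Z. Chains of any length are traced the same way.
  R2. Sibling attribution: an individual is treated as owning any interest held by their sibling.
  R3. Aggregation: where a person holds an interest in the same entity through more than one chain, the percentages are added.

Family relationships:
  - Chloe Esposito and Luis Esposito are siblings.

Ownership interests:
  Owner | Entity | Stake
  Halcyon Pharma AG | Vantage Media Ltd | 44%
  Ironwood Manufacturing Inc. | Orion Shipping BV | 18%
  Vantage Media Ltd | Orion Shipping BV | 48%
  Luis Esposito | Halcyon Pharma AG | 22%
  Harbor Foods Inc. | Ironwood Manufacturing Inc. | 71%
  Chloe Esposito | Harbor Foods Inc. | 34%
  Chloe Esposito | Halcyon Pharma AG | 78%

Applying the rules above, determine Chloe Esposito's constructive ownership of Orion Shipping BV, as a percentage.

25.4652%

By sibling attribution (R2), Chloe Esposito is treated as also owning Luis Esposito's interest in Halcyon Pharma AG, giving 78% + 22% = 100%.
Chain via Halcyon Pharma AG → Vantage Media Ltd (R1): 100% × 44% × 48% = 21.12% of Orion Shipping BV.
Chain via Harbor Foods Inc. → Ironwood Manufacturing Inc. (R1): 34% × 71% × 18% = 4.3452% of Orion Shipping BV.
Aggregating (R3): 21.12% + 4.3452% = 25.4652%.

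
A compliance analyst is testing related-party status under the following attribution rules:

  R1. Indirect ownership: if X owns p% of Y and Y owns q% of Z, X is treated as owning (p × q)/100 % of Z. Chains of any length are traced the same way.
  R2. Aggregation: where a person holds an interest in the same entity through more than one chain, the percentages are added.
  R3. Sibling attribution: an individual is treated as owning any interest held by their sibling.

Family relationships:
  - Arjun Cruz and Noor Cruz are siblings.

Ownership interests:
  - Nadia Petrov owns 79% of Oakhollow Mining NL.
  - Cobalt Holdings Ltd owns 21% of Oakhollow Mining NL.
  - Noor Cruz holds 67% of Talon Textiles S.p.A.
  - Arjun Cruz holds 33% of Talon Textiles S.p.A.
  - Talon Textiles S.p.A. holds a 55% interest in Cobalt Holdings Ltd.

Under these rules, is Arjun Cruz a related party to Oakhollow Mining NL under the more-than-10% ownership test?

By sibling attribution (R3), Arjun Cruz is treated as also owning Noor Cruz's interest in Talon Textiles S.p.A, giving 33% + 67% = 100%.
Chain via Talon Textiles S.p.A. → Cobalt Holdings Ltd (R1): 100% × 55% × 21% = 11.55% of Oakhollow Mining NL.
11.55% exceeds the 10% threshold, so Arjun is a related party to Oakhollow Mining NL.

Yes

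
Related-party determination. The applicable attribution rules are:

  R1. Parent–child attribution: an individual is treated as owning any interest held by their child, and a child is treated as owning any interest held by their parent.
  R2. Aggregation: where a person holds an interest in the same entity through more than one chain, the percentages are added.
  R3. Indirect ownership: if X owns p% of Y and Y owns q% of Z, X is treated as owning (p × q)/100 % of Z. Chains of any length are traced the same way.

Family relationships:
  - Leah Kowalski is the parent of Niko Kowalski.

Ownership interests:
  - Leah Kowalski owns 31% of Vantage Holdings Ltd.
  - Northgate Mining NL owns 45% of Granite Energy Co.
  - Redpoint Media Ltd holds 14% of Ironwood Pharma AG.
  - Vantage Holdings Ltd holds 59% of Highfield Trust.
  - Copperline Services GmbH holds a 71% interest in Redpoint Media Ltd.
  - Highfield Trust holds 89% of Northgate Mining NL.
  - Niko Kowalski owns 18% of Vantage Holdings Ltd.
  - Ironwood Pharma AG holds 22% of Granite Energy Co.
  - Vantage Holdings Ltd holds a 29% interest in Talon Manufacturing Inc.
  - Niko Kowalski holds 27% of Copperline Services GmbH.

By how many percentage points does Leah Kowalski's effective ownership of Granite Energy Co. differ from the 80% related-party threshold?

67.831109

By parent–child attribution (R1), Leah Kowalski is treated as also owning Niko Kowalski's interest in Vantage Holdings Ltd, giving 31% + 18% = 49%.
By parent–child attribution (R1), Leah Kowalski is treated as owning Niko Kowalski's 27% interest in Copperline Services GmbH.
Chain via Vantage Holdings Ltd → Highfield Trust → Northgate Mining NL (R3): 49% × 59% × 89% × 45% = 11.578455% of Granite Energy Co.
Chain via Copperline Services GmbH → Redpoint Media Ltd → Ironwood Pharma AG (R3): 27% × 71% × 14% × 22% = 0.590436% of Granite Energy Co.
Aggregating (R2): 11.578455% + 0.590436% = 12.168891%.
12.168891% falls short of the 80% threshold by 67.831109 percentage points.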